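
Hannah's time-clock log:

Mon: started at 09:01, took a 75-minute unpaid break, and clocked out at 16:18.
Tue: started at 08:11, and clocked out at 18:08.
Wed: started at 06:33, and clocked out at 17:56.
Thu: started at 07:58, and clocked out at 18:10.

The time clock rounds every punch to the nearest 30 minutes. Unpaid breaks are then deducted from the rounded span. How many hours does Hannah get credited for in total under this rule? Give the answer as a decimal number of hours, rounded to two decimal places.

37.75 hours

Mon: in 09:01→09:00, out 16:18→16:30; 7 h 30 min − 75 min = 6 h 15 min
Tue: in 08:11→08:00, out 18:08→18:00; 10 h 0 min
Wed: in 06:33→06:30, out 17:56→18:00; 11 h 30 min
Thu: in 07:58→08:00, out 18:10→18:00; 10 h 0 min
Total credited: 37 h 45 min.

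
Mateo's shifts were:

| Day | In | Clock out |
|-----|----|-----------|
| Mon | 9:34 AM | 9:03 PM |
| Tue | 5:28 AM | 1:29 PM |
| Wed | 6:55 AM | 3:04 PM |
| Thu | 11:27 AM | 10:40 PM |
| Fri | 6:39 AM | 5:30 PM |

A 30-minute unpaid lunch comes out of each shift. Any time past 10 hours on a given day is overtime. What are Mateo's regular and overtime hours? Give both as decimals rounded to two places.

Regular 45.17 hours, overtime 2.05 hours

Mon: 9:34 AM–9:03 PM = 11 h 29 min; less 30 min break → 10 h 59 min
Tue: 5:28 AM–1:29 PM = 8 h 1 min; less 30 min break → 7 h 31 min
Wed: 6:55 AM–3:04 PM = 8 h 9 min; less 30 min break → 7 h 39 min
Thu: 11:27 AM–10:40 PM = 11 h 13 min; less 30 min break → 10 h 43 min
Fri: 6:39 AM–5:30 PM = 10 h 51 min; less 30 min break → 10 h 21 min
Mon reg 10 h 0 min / OT 0 h 59 min; Tue reg 7 h 31 min / OT 0 h 0 min; Wed reg 7 h 39 min / OT 0 h 0 min; Thu reg 10 h 0 min / OT 0 h 43 min; Fri reg 10 h 0 min / OT 0 h 21 min.
Totals: regular 45 h 10 min, overtime 2 h 3 min.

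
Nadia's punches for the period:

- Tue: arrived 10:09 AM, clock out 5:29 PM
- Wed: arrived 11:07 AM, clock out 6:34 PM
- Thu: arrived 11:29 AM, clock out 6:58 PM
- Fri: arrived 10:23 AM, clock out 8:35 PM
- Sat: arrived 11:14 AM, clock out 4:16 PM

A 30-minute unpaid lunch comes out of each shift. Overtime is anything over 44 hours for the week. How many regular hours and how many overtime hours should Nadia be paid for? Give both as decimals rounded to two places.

Tue: 10:09 AM–5:29 PM = 7 h 20 min; less 30 min break → 6 h 50 min
Wed: 11:07 AM–6:34 PM = 7 h 27 min; less 30 min break → 6 h 57 min
Thu: 11:29 AM–6:58 PM = 7 h 29 min; less 30 min break → 6 h 59 min
Fri: 10:23 AM–8:35 PM = 10 h 12 min; less 30 min break → 9 h 42 min
Sat: 11:14 AM–4:16 PM = 5 h 2 min; less 30 min break → 4 h 32 min
Total worked: 35 h 0 min = 35.00 h.
Threshold 44 h → overtime 0 h 0 min, regular 35 h 0 min.

Regular 35.00 hours, overtime 0.00 hours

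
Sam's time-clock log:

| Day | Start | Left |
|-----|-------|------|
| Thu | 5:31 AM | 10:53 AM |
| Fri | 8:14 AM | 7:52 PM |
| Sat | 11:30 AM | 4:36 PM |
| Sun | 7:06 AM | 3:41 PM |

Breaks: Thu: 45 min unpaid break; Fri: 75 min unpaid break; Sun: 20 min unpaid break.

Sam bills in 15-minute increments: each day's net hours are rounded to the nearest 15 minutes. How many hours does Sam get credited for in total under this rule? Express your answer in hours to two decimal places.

28.25 hours

Thu: 5:31 AM–10:53 AM = 5 h 22 min − 45 min = 4 h 37 min → rounds to 4 h 30 min
Fri: 8:14 AM–7:52 PM = 11 h 38 min − 75 min = 10 h 23 min → rounds to 10 h 30 min
Sat: 11:30 AM–4:36 PM = 5 h 6 min → rounds to 5 h 0 min
Sun: 7:06 AM–3:41 PM = 8 h 35 min − 20 min = 8 h 15 min → rounds to 8 h 15 min
Total credited: 28 h 15 min.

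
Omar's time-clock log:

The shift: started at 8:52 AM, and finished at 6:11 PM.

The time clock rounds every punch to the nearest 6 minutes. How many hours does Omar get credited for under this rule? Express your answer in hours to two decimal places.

The shift: in 8:52 AM→8:54 AM, out 6:11 PM→6:12 PM; 9 h 18 min

9.30 hours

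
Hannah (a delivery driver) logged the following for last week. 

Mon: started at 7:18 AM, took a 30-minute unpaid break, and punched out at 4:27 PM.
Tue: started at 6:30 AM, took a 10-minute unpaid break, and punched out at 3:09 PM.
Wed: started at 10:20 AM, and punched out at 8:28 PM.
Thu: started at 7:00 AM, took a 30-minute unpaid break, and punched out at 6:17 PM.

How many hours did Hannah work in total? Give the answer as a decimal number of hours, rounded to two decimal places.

38.05 hours

Mon: 7:18 AM–4:27 PM = 9 h 9 min; less 30 min break → 8 h 39 min
Tue: 6:30 AM–3:09 PM = 8 h 39 min; less 10 min break → 8 h 29 min
Wed: 10:20 AM–8:28 PM = 10 h 8 min
Thu: 7:00 AM–6:17 PM = 11 h 17 min; less 30 min break → 10 h 47 min
Total: 8 h 39 min + 8 h 29 min + 10 h 8 min + 10 h 47 min = 38 h 3 min.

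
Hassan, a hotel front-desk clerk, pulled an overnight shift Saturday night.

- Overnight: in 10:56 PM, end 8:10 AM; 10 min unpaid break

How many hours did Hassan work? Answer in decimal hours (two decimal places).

9.07 hours

Overnight: 10:56 PM → midnight = 1 h 4 min; midnight → 8:10 AM = 8 h 10 min; span 9 h 14 min; less 10 min break → 9 h 4 min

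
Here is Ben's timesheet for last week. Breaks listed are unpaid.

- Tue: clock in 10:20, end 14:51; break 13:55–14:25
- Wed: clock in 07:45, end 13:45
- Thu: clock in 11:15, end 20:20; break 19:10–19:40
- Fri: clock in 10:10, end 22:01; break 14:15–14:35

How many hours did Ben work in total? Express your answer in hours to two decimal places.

30.12 hours

Tue: 10:20–14:51 = 4 h 31 min; less 30 min break → 4 h 1 min
Wed: 07:45–13:45 = 6 h 0 min
Thu: 11:15–20:20 = 9 h 5 min; less 30 min break → 8 h 35 min
Fri: 10:10–22:01 = 11 h 51 min; less 20 min break → 11 h 31 min
Total: 4 h 1 min + 6 h 0 min + 8 h 35 min + 11 h 31 min = 30 h 7 min.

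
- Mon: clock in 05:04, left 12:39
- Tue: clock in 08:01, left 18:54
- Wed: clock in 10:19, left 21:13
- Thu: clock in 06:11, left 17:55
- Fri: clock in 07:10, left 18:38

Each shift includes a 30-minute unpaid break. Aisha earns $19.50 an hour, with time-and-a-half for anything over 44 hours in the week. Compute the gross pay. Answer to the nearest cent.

Mon: 05:04–12:39 = 7 h 35 min; less 30 min break → 7 h 5 min
Tue: 08:01–18:54 = 10 h 53 min; less 30 min break → 10 h 23 min
Wed: 10:19–21:13 = 10 h 54 min; less 30 min break → 10 h 24 min
Thu: 06:11–17:55 = 11 h 44 min; less 30 min break → 11 h 14 min
Fri: 07:10–18:38 = 11 h 28 min; less 30 min break → 10 h 58 min
Total worked: 50 h 4 min = 3004 min.
Regular 44 h 0 min = 2640 min at $19.50/h; overtime 6 h 4 min = 364 min at $29.25/h.
Pay = (2640 × $19.50 + 364 × $29.25) ÷ 60 = $1035.45.

$1035.45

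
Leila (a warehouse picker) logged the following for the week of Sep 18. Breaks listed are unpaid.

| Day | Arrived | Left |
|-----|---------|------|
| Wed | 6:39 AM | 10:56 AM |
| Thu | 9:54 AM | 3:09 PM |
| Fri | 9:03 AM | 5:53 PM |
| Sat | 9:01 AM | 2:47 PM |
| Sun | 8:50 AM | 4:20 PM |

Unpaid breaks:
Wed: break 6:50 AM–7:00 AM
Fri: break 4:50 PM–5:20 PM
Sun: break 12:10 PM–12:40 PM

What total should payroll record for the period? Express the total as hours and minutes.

30 h 28 min

Wed: 6:39 AM–10:56 AM = 4 h 17 min; less 10 min break → 4 h 7 min
Thu: 9:54 AM–3:09 PM = 5 h 15 min
Fri: 9:03 AM–5:53 PM = 8 h 50 min; less 30 min break → 8 h 20 min
Sat: 9:01 AM–2:47 PM = 5 h 46 min
Sun: 8:50 AM–4:20 PM = 7 h 30 min; less 30 min break → 7 h 0 min
Total: 4 h 7 min + 5 h 15 min + 8 h 20 min + 5 h 46 min + 7 h 0 min = 30 h 28 min.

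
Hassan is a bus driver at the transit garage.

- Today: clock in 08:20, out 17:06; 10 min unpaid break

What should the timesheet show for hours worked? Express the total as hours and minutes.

Today: 08:20–17:06 = 8 h 46 min; less 10 min break → 8 h 36 min

8 h 36 min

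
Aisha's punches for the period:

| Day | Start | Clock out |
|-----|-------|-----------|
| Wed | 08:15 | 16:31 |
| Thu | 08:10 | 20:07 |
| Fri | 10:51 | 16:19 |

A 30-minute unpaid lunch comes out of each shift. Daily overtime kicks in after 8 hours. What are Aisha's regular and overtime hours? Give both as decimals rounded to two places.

Regular 20.73 hours, overtime 3.45 hours

Wed: 08:15–16:31 = 8 h 16 min; less 30 min break → 7 h 46 min
Thu: 08:10–20:07 = 11 h 57 min; less 30 min break → 11 h 27 min
Fri: 10:51–16:19 = 5 h 28 min; less 30 min break → 4 h 58 min
Wed reg 7 h 46 min / OT 0 h 0 min; Thu reg 8 h 0 min / OT 3 h 27 min; Fri reg 4 h 58 min / OT 0 h 0 min.
Totals: regular 20 h 44 min, overtime 3 h 27 min.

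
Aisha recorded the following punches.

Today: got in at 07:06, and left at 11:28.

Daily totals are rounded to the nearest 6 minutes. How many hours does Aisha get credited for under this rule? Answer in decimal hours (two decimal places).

Today: 07:06–11:28 = 4 h 22 min → rounds to 4 h 24 min

4.40 hours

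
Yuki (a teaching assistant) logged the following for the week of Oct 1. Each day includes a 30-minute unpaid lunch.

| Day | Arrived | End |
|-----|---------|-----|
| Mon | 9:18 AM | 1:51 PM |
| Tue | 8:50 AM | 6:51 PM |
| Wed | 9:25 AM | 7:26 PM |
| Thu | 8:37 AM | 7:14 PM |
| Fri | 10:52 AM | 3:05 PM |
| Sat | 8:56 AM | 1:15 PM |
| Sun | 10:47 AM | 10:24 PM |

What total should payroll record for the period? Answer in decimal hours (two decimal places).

51.85 hours

Mon: 9:18 AM–1:51 PM = 4 h 33 min; less 30 min break → 4 h 3 min
Tue: 8:50 AM–6:51 PM = 10 h 1 min; less 30 min break → 9 h 31 min
Wed: 9:25 AM–7:26 PM = 10 h 1 min; less 30 min break → 9 h 31 min
Thu: 8:37 AM–7:14 PM = 10 h 37 min; less 30 min break → 10 h 7 min
Fri: 10:52 AM–3:05 PM = 4 h 13 min; less 30 min break → 3 h 43 min
Sat: 8:56 AM–1:15 PM = 4 h 19 min; less 30 min break → 3 h 49 min
Sun: 10:47 AM–10:24 PM = 11 h 37 min; less 30 min break → 11 h 7 min
Total: 4 h 3 min + 9 h 31 min + 9 h 31 min + 10 h 7 min + 3 h 43 min + 3 h 49 min + 11 h 7 min = 51 h 51 min.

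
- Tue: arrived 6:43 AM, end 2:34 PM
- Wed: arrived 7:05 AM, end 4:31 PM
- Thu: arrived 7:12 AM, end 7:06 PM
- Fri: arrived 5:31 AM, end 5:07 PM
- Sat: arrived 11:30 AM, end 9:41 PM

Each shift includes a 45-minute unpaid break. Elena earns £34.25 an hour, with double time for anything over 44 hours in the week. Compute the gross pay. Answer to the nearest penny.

£1727.34

Tue: 6:43 AM–2:34 PM = 7 h 51 min; less 45 min break → 7 h 6 min
Wed: 7:05 AM–4:31 PM = 9 h 26 min; less 45 min break → 8 h 41 min
Thu: 7:12 AM–7:06 PM = 11 h 54 min; less 45 min break → 11 h 9 min
Fri: 5:31 AM–5:07 PM = 11 h 36 min; less 45 min break → 10 h 51 min
Sat: 11:30 AM–9:41 PM = 10 h 11 min; less 45 min break → 9 h 26 min
Total worked: 47 h 13 min = 2833 min.
Regular 44 h 0 min = 2640 min at £34.25/h; overtime 3 h 13 min = 193 min at £68.50/h.
Pay = (2640 × £34.25 + 193 × £68.50) ÷ 60 = £1727.34.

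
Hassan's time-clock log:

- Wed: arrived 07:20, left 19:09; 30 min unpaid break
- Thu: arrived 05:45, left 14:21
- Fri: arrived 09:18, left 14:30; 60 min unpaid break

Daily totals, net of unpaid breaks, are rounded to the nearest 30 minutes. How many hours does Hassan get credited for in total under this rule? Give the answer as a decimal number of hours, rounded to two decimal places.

24.00 hours

Wed: 07:20–19:09 = 11 h 49 min − 30 min = 11 h 19 min → rounds to 11 h 30 min
Thu: 05:45–14:21 = 8 h 36 min → rounds to 8 h 30 min
Fri: 09:18–14:30 = 5 h 12 min − 60 min = 4 h 12 min → rounds to 4 h 0 min
Total credited: 24 h 0 min.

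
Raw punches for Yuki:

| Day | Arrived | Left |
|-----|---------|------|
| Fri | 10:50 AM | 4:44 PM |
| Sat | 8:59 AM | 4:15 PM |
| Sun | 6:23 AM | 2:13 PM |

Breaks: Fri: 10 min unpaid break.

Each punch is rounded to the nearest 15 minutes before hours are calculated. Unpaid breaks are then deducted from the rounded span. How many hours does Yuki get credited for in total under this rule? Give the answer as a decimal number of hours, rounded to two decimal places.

Fri: in 10:50 AM→10:45 AM, out 4:44 PM→4:45 PM; 6 h 0 min − 10 min = 5 h 50 min
Sat: in 8:59 AM→9:00 AM, out 4:15 PM→4:15 PM; 7 h 15 min
Sun: in 6:23 AM→6:30 AM, out 2:13 PM→2:15 PM; 7 h 45 min
Total credited: 20 h 50 min.

20.83 hours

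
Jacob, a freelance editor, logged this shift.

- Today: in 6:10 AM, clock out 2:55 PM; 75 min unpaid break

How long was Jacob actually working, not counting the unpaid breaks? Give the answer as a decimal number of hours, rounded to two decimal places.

Today: 6:10 AM–2:55 PM = 8 h 45 min; less 75 min break → 7 h 30 min

7.50 hours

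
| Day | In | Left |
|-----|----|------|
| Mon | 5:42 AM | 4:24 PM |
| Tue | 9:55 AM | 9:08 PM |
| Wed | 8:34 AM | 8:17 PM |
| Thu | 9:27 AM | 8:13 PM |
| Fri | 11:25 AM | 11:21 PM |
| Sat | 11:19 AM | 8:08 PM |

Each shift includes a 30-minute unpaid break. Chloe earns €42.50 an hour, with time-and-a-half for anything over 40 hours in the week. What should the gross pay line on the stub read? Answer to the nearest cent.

€3112.06

Mon: 5:42 AM–4:24 PM = 10 h 42 min; less 30 min break → 10 h 12 min
Tue: 9:55 AM–9:08 PM = 11 h 13 min; less 30 min break → 10 h 43 min
Wed: 8:34 AM–8:17 PM = 11 h 43 min; less 30 min break → 11 h 13 min
Thu: 9:27 AM–8:13 PM = 10 h 46 min; less 30 min break → 10 h 16 min
Fri: 11:25 AM–11:21 PM = 11 h 56 min; less 30 min break → 11 h 26 min
Sat: 11:19 AM–8:08 PM = 8 h 49 min; less 30 min break → 8 h 19 min
Total worked: 62 h 9 min = 3729 min.
Regular 40 h 0 min = 2400 min at €42.50/h; overtime 22 h 9 min = 1329 min at €63.75/h.
Pay = (2400 × €42.50 + 1329 × €63.75) ÷ 60 = €3112.06.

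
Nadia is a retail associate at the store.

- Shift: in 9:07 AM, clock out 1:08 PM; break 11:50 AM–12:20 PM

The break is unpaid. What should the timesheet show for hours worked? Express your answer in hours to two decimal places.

3.52 hours

Shift: 9:07 AM–1:08 PM = 4 h 1 min; less 30 min break → 3 h 31 min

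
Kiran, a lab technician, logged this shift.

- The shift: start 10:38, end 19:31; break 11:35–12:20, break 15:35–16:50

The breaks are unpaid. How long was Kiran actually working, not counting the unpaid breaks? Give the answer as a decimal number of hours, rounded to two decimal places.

6.88 hours

The shift: 10:38–19:31 = 8 h 53 min; less 120 min break → 6 h 53 min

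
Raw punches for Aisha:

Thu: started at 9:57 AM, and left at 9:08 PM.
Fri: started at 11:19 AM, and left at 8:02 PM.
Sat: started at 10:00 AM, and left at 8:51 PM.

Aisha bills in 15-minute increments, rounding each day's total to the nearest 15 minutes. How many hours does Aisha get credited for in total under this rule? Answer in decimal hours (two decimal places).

Thu: 9:57 AM–9:08 PM = 11 h 11 min → rounds to 11 h 15 min
Fri: 11:19 AM–8:02 PM = 8 h 43 min → rounds to 8 h 45 min
Sat: 10:00 AM–8:51 PM = 10 h 51 min → rounds to 10 h 45 min
Total credited: 30 h 45 min.

30.75 hours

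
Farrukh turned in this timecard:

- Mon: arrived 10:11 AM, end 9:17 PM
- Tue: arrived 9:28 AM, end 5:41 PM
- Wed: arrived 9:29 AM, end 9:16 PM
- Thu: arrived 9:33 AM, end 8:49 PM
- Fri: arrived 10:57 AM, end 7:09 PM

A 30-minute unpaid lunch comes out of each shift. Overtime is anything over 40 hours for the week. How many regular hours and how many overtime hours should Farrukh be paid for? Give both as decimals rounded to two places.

Regular 40.00 hours, overtime 8.07 hours

Mon: 10:11 AM–9:17 PM = 11 h 6 min; less 30 min break → 10 h 36 min
Tue: 9:28 AM–5:41 PM = 8 h 13 min; less 30 min break → 7 h 43 min
Wed: 9:29 AM–9:16 PM = 11 h 47 min; less 30 min break → 11 h 17 min
Thu: 9:33 AM–8:49 PM = 11 h 16 min; less 30 min break → 10 h 46 min
Fri: 10:57 AM–7:09 PM = 8 h 12 min; less 30 min break → 7 h 42 min
Total worked: 48 h 4 min = 48.07 h.
Threshold 40 h → overtime 8 h 4 min, regular 40 h 0 min.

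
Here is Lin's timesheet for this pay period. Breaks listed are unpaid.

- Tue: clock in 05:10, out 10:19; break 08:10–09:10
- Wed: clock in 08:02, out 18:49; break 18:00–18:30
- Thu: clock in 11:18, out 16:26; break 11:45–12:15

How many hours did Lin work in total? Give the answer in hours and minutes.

Tue: 05:10–10:19 = 5 h 9 min; less 60 min break → 4 h 9 min
Wed: 08:02–18:49 = 10 h 47 min; less 30 min break → 10 h 17 min
Thu: 11:18–16:26 = 5 h 8 min; less 30 min break → 4 h 38 min
Total: 4 h 9 min + 10 h 17 min + 4 h 38 min = 19 h 4 min.

19 h 4 min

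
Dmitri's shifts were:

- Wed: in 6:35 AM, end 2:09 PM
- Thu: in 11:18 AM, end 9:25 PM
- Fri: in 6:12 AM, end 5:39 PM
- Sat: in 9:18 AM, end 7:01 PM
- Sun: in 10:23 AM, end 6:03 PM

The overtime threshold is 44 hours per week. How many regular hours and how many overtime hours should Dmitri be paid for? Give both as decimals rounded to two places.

Regular 44.00 hours, overtime 2.52 hours

Wed: 6:35 AM–2:09 PM = 7 h 34 min
Thu: 11:18 AM–9:25 PM = 10 h 7 min
Fri: 6:12 AM–5:39 PM = 11 h 27 min
Sat: 9:18 AM–7:01 PM = 9 h 43 min
Sun: 10:23 AM–6:03 PM = 7 h 40 min
Total worked: 46 h 31 min = 46.52 h.
Threshold 44 h → overtime 2 h 31 min, regular 44 h 0 min.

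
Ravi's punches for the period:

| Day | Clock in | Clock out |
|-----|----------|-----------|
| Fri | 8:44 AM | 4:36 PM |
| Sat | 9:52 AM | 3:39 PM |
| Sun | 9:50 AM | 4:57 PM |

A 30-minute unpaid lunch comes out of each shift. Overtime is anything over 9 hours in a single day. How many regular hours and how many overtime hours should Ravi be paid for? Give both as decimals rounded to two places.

Regular 19.27 hours, overtime 0.00 hours

Fri: 8:44 AM–4:36 PM = 7 h 52 min; less 30 min break → 7 h 22 min
Sat: 9:52 AM–3:39 PM = 5 h 47 min; less 30 min break → 5 h 17 min
Sun: 9:50 AM–4:57 PM = 7 h 7 min; less 30 min break → 6 h 37 min
Fri reg 7 h 22 min / OT 0 h 0 min; Sat reg 5 h 17 min / OT 0 h 0 min; Sun reg 6 h 37 min / OT 0 h 0 min.
Totals: regular 19 h 16 min, overtime 0 h 0 min.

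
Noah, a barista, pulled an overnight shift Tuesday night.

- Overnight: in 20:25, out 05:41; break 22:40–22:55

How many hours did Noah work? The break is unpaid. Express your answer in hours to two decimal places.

9.02 hours

Overnight: 20:25 → midnight = 3 h 35 min; midnight → 05:41 = 5 h 41 min; span 9 h 16 min; less 15 min break → 9 h 1 min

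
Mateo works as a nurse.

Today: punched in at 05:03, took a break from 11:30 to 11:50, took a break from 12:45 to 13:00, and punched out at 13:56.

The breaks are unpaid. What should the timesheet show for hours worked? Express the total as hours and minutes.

8 h 18 min

Today: 05:03–13:56 = 8 h 53 min; less 35 min break → 8 h 18 min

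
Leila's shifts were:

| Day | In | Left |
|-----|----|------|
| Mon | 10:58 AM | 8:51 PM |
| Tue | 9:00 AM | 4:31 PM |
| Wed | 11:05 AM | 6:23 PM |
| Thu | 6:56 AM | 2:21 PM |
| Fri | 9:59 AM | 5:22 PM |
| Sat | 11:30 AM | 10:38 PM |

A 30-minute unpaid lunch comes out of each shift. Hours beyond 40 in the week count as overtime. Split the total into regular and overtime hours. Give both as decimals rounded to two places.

Mon: 10:58 AM–8:51 PM = 9 h 53 min; less 30 min break → 9 h 23 min
Tue: 9:00 AM–4:31 PM = 7 h 31 min; less 30 min break → 7 h 1 min
Wed: 11:05 AM–6:23 PM = 7 h 18 min; less 30 min break → 6 h 48 min
Thu: 6:56 AM–2:21 PM = 7 h 25 min; less 30 min break → 6 h 55 min
Fri: 9:59 AM–5:22 PM = 7 h 23 min; less 30 min break → 6 h 53 min
Sat: 11:30 AM–10:38 PM = 11 h 8 min; less 30 min break → 10 h 38 min
Total worked: 47 h 38 min = 47.63 h.
Threshold 40 h → overtime 7 h 38 min, regular 40 h 0 min.

Regular 40.00 hours, overtime 7.63 hours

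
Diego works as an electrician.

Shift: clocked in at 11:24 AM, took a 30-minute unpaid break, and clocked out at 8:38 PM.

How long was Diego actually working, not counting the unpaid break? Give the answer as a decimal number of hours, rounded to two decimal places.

Shift: 11:24 AM–8:38 PM = 9 h 14 min; less 30 min break → 8 h 44 min

8.73 hours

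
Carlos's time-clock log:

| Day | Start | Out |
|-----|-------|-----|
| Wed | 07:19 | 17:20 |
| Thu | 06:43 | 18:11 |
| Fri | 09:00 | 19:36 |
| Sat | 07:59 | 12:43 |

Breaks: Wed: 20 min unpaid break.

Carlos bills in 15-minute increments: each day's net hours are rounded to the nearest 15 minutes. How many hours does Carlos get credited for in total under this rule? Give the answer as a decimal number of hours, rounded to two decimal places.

36.50 hours

Wed: 07:19–17:20 = 10 h 1 min − 20 min = 9 h 41 min → rounds to 9 h 45 min
Thu: 06:43–18:11 = 11 h 28 min → rounds to 11 h 30 min
Fri: 09:00–19:36 = 10 h 36 min → rounds to 10 h 30 min
Sat: 07:59–12:43 = 4 h 44 min → rounds to 4 h 45 min
Total credited: 36 h 30 min.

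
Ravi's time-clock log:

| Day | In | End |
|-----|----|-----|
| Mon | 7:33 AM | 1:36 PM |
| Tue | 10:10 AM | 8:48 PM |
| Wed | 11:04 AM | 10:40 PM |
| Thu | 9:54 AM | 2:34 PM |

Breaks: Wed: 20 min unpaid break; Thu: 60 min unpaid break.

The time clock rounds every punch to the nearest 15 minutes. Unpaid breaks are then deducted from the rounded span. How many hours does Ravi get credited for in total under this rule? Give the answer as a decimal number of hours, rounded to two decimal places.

Mon: in 7:33 AM→7:30 AM, out 1:36 PM→1:30 PM; 6 h 0 min
Tue: in 10:10 AM→10:15 AM, out 8:48 PM→8:45 PM; 10 h 30 min
Wed: in 11:04 AM→11:00 AM, out 10:40 PM→10:45 PM; 11 h 45 min − 20 min = 11 h 25 min
Thu: in 9:54 AM→10:00 AM, out 2:34 PM→2:30 PM; 4 h 30 min − 60 min = 3 h 30 min
Total credited: 31 h 25 min.

31.42 hours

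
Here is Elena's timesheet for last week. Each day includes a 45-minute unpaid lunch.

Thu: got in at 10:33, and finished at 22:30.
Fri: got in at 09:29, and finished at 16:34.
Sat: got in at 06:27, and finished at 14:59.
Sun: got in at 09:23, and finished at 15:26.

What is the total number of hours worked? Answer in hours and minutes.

30 h 37 min

Thu: 10:33–22:30 = 11 h 57 min; less 45 min break → 11 h 12 min
Fri: 09:29–16:34 = 7 h 5 min; less 45 min break → 6 h 20 min
Sat: 06:27–14:59 = 8 h 32 min; less 45 min break → 7 h 47 min
Sun: 09:23–15:26 = 6 h 3 min; less 45 min break → 5 h 18 min
Total: 11 h 12 min + 6 h 20 min + 7 h 47 min + 5 h 18 min = 30 h 37 min.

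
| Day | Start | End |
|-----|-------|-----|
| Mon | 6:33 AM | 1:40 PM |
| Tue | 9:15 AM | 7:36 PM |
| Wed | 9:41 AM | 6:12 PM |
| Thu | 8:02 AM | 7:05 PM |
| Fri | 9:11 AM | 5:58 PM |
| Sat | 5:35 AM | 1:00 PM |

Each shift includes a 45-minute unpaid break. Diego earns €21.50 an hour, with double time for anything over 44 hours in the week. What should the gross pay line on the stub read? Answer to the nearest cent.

Mon: 6:33 AM–1:40 PM = 7 h 7 min; less 45 min break → 6 h 22 min
Tue: 9:15 AM–7:36 PM = 10 h 21 min; less 45 min break → 9 h 36 min
Wed: 9:41 AM–6:12 PM = 8 h 31 min; less 45 min break → 7 h 46 min
Thu: 8:02 AM–7:05 PM = 11 h 3 min; less 45 min break → 10 h 18 min
Fri: 9:11 AM–5:58 PM = 8 h 47 min; less 45 min break → 8 h 2 min
Sat: 5:35 AM–1:00 PM = 7 h 25 min; less 45 min break → 6 h 40 min
Total worked: 48 h 44 min = 2924 min.
Regular 44 h 0 min = 2640 min at €21.50/h; overtime 4 h 44 min = 284 min at €43.00/h.
Pay = (2640 × €21.50 + 284 × €43.00) ÷ 60 = €1149.53.

€1149.53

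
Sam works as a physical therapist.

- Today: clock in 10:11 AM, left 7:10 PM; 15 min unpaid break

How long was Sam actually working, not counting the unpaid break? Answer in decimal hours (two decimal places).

Today: 10:11 AM–7:10 PM = 8 h 59 min; less 15 min break → 8 h 44 min

8.73 hours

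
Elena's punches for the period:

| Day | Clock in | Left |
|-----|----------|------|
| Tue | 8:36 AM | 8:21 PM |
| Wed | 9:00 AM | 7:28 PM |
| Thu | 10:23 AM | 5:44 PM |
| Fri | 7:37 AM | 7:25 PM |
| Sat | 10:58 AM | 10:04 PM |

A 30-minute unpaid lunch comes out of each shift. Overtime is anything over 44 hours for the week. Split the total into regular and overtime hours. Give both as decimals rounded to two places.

Tue: 8:36 AM–8:21 PM = 11 h 45 min; less 30 min break → 11 h 15 min
Wed: 9:00 AM–7:28 PM = 10 h 28 min; less 30 min break → 9 h 58 min
Thu: 10:23 AM–5:44 PM = 7 h 21 min; less 30 min break → 6 h 51 min
Fri: 7:37 AM–7:25 PM = 11 h 48 min; less 30 min break → 11 h 18 min
Sat: 10:58 AM–10:04 PM = 11 h 6 min; less 30 min break → 10 h 36 min
Total worked: 49 h 58 min = 49.97 h.
Threshold 44 h → overtime 5 h 58 min, regular 44 h 0 min.

Regular 44.00 hours, overtime 5.97 hours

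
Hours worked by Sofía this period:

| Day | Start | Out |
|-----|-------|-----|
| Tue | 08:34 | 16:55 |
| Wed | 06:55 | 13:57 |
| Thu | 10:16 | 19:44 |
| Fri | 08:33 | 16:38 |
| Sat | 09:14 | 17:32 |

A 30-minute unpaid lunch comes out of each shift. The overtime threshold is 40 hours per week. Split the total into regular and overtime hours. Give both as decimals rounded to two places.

Regular 38.73 hours, overtime 0.00 hours

Tue: 08:34–16:55 = 8 h 21 min; less 30 min break → 7 h 51 min
Wed: 06:55–13:57 = 7 h 2 min; less 30 min break → 6 h 32 min
Thu: 10:16–19:44 = 9 h 28 min; less 30 min break → 8 h 58 min
Fri: 08:33–16:38 = 8 h 5 min; less 30 min break → 7 h 35 min
Sat: 09:14–17:32 = 8 h 18 min; less 30 min break → 7 h 48 min
Total worked: 38 h 44 min = 38.73 h.
Threshold 40 h → overtime 0 h 0 min, regular 38 h 44 min.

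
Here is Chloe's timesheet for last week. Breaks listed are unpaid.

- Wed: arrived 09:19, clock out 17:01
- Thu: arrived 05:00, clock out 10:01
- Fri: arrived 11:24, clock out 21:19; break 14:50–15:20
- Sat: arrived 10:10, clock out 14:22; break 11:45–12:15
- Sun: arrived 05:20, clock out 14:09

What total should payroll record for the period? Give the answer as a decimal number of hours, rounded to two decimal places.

Wed: 09:19–17:01 = 7 h 42 min
Thu: 05:00–10:01 = 5 h 1 min
Fri: 11:24–21:19 = 9 h 55 min; less 30 min break → 9 h 25 min
Sat: 10:10–14:22 = 4 h 12 min; less 30 min break → 3 h 42 min
Sun: 05:20–14:09 = 8 h 49 min
Total: 7 h 42 min + 5 h 1 min + 9 h 25 min + 3 h 42 min + 8 h 49 min = 34 h 39 min.

34.65 hours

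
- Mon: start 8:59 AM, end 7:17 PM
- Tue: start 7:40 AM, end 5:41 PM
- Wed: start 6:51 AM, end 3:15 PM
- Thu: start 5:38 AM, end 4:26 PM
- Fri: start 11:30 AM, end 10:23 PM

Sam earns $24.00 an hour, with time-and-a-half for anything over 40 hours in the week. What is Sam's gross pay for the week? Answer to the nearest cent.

$1334.40

Mon: 8:59 AM–7:17 PM = 10 h 18 min
Tue: 7:40 AM–5:41 PM = 10 h 1 min
Wed: 6:51 AM–3:15 PM = 8 h 24 min
Thu: 5:38 AM–4:26 PM = 10 h 48 min
Fri: 11:30 AM–10:23 PM = 10 h 53 min
Total worked: 50 h 24 min = 3024 min.
Regular 40 h 0 min = 2400 min at $24.00/h; overtime 10 h 24 min = 624 min at $36.00/h.
Pay = (2400 × $24.00 + 624 × $36.00) ÷ 60 = $1334.40.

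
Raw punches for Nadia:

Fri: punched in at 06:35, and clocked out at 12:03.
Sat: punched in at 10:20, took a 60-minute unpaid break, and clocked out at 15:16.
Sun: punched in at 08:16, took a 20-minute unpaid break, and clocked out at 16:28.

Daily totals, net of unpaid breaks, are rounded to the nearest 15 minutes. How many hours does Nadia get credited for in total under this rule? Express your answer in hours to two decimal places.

Fri: 06:35–12:03 = 5 h 28 min → rounds to 5 h 30 min
Sat: 10:20–15:16 = 4 h 56 min − 60 min = 3 h 56 min → rounds to 4 h 0 min
Sun: 08:16–16:28 = 8 h 12 min − 20 min = 7 h 52 min → rounds to 7 h 45 min
Total credited: 17 h 15 min.

17.25 hours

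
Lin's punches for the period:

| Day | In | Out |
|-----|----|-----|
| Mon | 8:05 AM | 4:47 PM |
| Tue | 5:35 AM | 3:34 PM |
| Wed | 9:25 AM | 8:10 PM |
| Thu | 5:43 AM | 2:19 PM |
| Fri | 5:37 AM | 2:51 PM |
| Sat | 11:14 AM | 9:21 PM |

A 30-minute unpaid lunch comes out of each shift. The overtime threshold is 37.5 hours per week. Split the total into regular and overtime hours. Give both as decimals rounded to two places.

Mon: 8:05 AM–4:47 PM = 8 h 42 min; less 30 min break → 8 h 12 min
Tue: 5:35 AM–3:34 PM = 9 h 59 min; less 30 min break → 9 h 29 min
Wed: 9:25 AM–8:10 PM = 10 h 45 min; less 30 min break → 10 h 15 min
Thu: 5:43 AM–2:19 PM = 8 h 36 min; less 30 min break → 8 h 6 min
Fri: 5:37 AM–2:51 PM = 9 h 14 min; less 30 min break → 8 h 44 min
Sat: 11:14 AM–9:21 PM = 10 h 7 min; less 30 min break → 9 h 37 min
Total worked: 54 h 23 min = 54.38 h.
Threshold 37.5 h → overtime 16 h 53 min, regular 37 h 30 min.

Regular 37.50 hours, overtime 16.88 hours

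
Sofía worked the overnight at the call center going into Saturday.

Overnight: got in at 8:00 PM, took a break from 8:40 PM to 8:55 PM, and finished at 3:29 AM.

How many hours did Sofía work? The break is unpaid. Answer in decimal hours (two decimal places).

7.23 hours

Overnight: 8:00 PM → midnight = 4 h 0 min; midnight → 3:29 AM = 3 h 29 min; span 7 h 29 min; less 15 min break → 7 h 14 min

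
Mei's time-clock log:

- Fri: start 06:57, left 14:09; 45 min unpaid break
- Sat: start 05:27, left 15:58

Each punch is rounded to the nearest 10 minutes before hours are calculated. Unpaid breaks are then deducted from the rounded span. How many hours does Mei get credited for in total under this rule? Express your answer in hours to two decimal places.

Fri: in 06:57→07:00, out 14:09→14:10; 7 h 10 min − 45 min = 6 h 25 min
Sat: in 05:27→05:30, out 15:58→16:00; 10 h 30 min
Total credited: 16 h 55 min.

16.92 hours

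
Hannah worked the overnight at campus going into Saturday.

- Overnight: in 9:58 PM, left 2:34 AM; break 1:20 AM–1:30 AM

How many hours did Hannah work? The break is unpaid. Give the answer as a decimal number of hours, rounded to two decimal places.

4.43 hours

Overnight: 9:58 PM → midnight = 2 h 2 min; midnight → 2:34 AM = 2 h 34 min; span 4 h 36 min; less 10 min break → 4 h 26 min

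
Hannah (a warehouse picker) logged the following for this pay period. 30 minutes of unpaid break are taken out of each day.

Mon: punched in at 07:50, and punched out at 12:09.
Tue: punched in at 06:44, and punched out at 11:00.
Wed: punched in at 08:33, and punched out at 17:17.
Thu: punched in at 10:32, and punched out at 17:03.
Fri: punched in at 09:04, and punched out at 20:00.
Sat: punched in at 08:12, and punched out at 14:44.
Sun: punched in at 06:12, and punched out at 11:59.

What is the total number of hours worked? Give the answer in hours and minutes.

Mon: 07:50–12:09 = 4 h 19 min; less 30 min break → 3 h 49 min
Tue: 06:44–11:00 = 4 h 16 min; less 30 min break → 3 h 46 min
Wed: 08:33–17:17 = 8 h 44 min; less 30 min break → 8 h 14 min
Thu: 10:32–17:03 = 6 h 31 min; less 30 min break → 6 h 1 min
Fri: 09:04–20:00 = 10 h 56 min; less 30 min break → 10 h 26 min
Sat: 08:12–14:44 = 6 h 32 min; less 30 min break → 6 h 2 min
Sun: 06:12–11:59 = 5 h 47 min; less 30 min break → 5 h 17 min
Total: 3 h 49 min + 3 h 46 min + 8 h 14 min + 6 h 1 min + 10 h 26 min + 6 h 2 min + 5 h 17 min = 43 h 35 min.

43 h 35 min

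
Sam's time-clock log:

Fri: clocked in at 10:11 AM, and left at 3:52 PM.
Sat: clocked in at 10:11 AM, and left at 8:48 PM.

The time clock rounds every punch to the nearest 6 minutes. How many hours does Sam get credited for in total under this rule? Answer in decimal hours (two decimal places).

16.30 hours

Fri: in 10:11 AM→10:12 AM, out 3:52 PM→3:54 PM; 5 h 42 min
Sat: in 10:11 AM→10:12 AM, out 8:48 PM→8:48 PM; 10 h 36 min
Total credited: 16 h 18 min.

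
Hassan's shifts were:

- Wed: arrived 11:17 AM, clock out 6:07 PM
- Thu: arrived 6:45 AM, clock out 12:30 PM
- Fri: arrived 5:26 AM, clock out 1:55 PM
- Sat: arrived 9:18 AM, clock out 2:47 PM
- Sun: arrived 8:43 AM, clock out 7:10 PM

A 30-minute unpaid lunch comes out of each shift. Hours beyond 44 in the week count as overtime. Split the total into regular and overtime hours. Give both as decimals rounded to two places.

Regular 34.50 hours, overtime 0.00 hours

Wed: 11:17 AM–6:07 PM = 6 h 50 min; less 30 min break → 6 h 20 min
Thu: 6:45 AM–12:30 PM = 5 h 45 min; less 30 min break → 5 h 15 min
Fri: 5:26 AM–1:55 PM = 8 h 29 min; less 30 min break → 7 h 59 min
Sat: 9:18 AM–2:47 PM = 5 h 29 min; less 30 min break → 4 h 59 min
Sun: 8:43 AM–7:10 PM = 10 h 27 min; less 30 min break → 9 h 57 min
Total worked: 34 h 30 min = 34.50 h.
Threshold 44 h → overtime 0 h 0 min, regular 34 h 30 min.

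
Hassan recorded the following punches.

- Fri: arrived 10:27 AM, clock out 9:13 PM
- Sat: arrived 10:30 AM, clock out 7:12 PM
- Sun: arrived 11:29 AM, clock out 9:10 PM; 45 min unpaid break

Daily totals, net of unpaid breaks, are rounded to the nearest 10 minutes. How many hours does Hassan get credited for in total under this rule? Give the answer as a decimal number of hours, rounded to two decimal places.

Fri: 10:27 AM–9:13 PM = 10 h 46 min → rounds to 10 h 50 min
Sat: 10:30 AM–7:12 PM = 8 h 42 min → rounds to 8 h 40 min
Sun: 11:29 AM–9:10 PM = 9 h 41 min − 45 min = 8 h 56 min → rounds to 9 h 0 min
Total credited: 28 h 30 min.

28.50 hours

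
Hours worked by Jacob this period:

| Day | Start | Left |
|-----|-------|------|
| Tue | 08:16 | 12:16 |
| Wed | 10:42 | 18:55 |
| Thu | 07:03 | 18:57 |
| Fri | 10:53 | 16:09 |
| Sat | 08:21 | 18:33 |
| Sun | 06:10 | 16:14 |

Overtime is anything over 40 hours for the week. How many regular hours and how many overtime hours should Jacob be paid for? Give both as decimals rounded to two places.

Tue: 08:16–12:16 = 4 h 0 min
Wed: 10:42–18:55 = 8 h 13 min
Thu: 07:03–18:57 = 11 h 54 min
Fri: 10:53–16:09 = 5 h 16 min
Sat: 08:21–18:33 = 10 h 12 min
Sun: 06:10–16:14 = 10 h 4 min
Total worked: 49 h 39 min = 49.65 h.
Threshold 40 h → overtime 9 h 39 min, regular 40 h 0 min.

Regular 40.00 hours, overtime 9.65 hours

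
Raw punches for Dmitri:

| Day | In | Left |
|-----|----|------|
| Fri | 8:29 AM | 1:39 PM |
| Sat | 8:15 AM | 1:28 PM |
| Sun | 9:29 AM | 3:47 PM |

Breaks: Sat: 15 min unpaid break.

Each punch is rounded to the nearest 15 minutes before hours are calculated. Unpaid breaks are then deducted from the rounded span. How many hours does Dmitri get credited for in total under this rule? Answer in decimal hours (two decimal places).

Fri: in 8:29 AM→8:30 AM, out 1:39 PM→1:45 PM; 5 h 15 min
Sat: in 8:15 AM→8:15 AM, out 1:28 PM→1:30 PM; 5 h 15 min − 15 min = 5 h 0 min
Sun: in 9:29 AM→9:30 AM, out 3:47 PM→3:45 PM; 6 h 15 min
Total credited: 16 h 30 min.

16.50 hours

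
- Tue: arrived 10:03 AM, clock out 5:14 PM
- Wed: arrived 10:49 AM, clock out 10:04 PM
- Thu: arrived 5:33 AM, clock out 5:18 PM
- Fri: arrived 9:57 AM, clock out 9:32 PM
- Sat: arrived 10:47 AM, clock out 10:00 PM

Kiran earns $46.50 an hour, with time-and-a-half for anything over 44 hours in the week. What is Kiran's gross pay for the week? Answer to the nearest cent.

$2672.59

Tue: 10:03 AM–5:14 PM = 7 h 11 min
Wed: 10:49 AM–10:04 PM = 11 h 15 min
Thu: 5:33 AM–5:18 PM = 11 h 45 min
Fri: 9:57 AM–9:32 PM = 11 h 35 min
Sat: 10:47 AM–10:00 PM = 11 h 13 min
Total worked: 52 h 59 min = 3179 min.
Regular 44 h 0 min = 2640 min at $46.50/h; overtime 8 h 59 min = 539 min at $69.75/h.
Pay = (2640 × $46.50 + 539 × $69.75) ÷ 60 = $2672.59.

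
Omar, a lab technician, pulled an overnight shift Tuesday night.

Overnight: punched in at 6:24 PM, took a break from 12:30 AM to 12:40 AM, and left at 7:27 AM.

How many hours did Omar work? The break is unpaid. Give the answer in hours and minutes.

Overnight: 6:24 PM → midnight = 5 h 36 min; midnight → 7:27 AM = 7 h 27 min; span 13 h 3 min; less 10 min break → 12 h 53 min

12 h 53 min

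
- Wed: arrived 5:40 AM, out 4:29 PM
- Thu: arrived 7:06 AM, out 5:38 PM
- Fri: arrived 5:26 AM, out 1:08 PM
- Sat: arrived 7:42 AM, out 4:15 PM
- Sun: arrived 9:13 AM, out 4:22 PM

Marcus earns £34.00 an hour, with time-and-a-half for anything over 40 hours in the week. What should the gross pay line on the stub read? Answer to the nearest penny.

Wed: 5:40 AM–4:29 PM = 10 h 49 min
Thu: 7:06 AM–5:38 PM = 10 h 32 min
Fri: 5:26 AM–1:08 PM = 7 h 42 min
Sat: 7:42 AM–4:15 PM = 8 h 33 min
Sun: 9:13 AM–4:22 PM = 7 h 9 min
Total worked: 44 h 45 min = 2685 min.
Regular 40 h 0 min = 2400 min at £34.00/h; overtime 4 h 45 min = 285 min at £51.00/h.
Pay = (2400 × £34.00 + 285 × £51.00) ÷ 60 = £1602.25.

£1602.25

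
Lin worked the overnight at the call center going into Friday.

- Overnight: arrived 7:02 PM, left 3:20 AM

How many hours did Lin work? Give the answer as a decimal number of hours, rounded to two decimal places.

8.30 hours

Overnight: 7:02 PM → midnight = 4 h 58 min; midnight → 3:20 AM = 3 h 20 min; span 8 h 18 min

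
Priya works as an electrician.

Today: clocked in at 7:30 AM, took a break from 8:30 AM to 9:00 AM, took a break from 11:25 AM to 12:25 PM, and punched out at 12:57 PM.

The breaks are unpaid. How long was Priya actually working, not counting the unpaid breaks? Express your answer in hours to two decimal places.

3.95 hours

Today: 7:30 AM–12:57 PM = 5 h 27 min; less 90 min break → 3 h 57 min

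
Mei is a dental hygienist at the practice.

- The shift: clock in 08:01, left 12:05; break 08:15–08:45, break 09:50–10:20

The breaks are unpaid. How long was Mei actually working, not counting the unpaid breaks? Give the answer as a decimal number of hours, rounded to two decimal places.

3.07 hours

The shift: 08:01–12:05 = 4 h 4 min; less 60 min break → 3 h 4 min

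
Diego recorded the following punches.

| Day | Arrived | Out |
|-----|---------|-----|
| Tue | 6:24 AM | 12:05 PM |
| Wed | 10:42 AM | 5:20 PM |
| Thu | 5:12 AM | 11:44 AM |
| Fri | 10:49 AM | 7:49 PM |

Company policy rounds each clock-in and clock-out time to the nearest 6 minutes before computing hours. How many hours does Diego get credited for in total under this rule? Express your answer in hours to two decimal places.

Tue: in 6:24 AM→6:24 AM, out 12:05 PM→12:06 PM; 5 h 42 min
Wed: in 10:42 AM→10:42 AM, out 5:20 PM→5:18 PM; 6 h 36 min
Thu: in 5:12 AM→5:12 AM, out 11:44 AM→11:42 AM; 6 h 30 min
Fri: in 10:49 AM→10:48 AM, out 7:49 PM→7:48 PM; 9 h 0 min
Total credited: 27 h 48 min.

27.80 hours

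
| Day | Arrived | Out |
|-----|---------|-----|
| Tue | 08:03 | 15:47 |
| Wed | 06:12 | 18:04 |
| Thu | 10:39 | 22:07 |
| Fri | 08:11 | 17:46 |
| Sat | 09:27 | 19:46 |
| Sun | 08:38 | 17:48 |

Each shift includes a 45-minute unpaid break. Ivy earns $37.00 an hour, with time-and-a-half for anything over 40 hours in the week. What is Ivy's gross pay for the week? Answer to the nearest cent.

Tue: 08:03–15:47 = 7 h 44 min; less 45 min break → 6 h 59 min
Wed: 06:12–18:04 = 11 h 52 min; less 45 min break → 11 h 7 min
Thu: 10:39–22:07 = 11 h 28 min; less 45 min break → 10 h 43 min
Fri: 08:11–17:46 = 9 h 35 min; less 45 min break → 8 h 50 min
Sat: 09:27–19:46 = 10 h 19 min; less 45 min break → 9 h 34 min
Sun: 08:38–17:48 = 9 h 10 min; less 45 min break → 8 h 25 min
Total worked: 55 h 38 min = 3338 min.
Regular 40 h 0 min = 2400 min at $37.00/h; overtime 15 h 38 min = 938 min at $55.50/h.
Pay = (2400 × $37.00 + 938 × $55.50) ÷ 60 = $2347.65.

$2347.65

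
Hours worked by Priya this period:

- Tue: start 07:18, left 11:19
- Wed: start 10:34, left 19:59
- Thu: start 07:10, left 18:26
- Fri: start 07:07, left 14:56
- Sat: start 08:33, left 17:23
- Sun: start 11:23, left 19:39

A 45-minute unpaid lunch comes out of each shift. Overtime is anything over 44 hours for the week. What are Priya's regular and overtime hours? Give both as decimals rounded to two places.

Regular 44.00 hours, overtime 1.12 hours

Tue: 07:18–11:19 = 4 h 1 min; less 45 min break → 3 h 16 min
Wed: 10:34–19:59 = 9 h 25 min; less 45 min break → 8 h 40 min
Thu: 07:10–18:26 = 11 h 16 min; less 45 min break → 10 h 31 min
Fri: 07:07–14:56 = 7 h 49 min; less 45 min break → 7 h 4 min
Sat: 08:33–17:23 = 8 h 50 min; less 45 min break → 8 h 5 min
Sun: 11:23–19:39 = 8 h 16 min; less 45 min break → 7 h 31 min
Total worked: 45 h 7 min = 45.12 h.
Threshold 44 h → overtime 1 h 7 min, regular 44 h 0 min.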